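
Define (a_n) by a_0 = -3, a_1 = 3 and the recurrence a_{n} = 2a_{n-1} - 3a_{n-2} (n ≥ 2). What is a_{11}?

The ordinary generating function has denominator 1 - 2y + 3y^2.
Iterating the recurrence: a_0,…,a_{11} = -3, 3, 15, 21, -3, -69, -129, -51, 285, 723, 591, -987.

-987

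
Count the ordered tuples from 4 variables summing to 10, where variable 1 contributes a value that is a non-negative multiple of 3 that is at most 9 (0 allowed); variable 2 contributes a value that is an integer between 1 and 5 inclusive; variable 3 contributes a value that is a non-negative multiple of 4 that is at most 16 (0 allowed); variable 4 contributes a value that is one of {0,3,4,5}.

The generating function for the choices is (1 + q^3 + q^6 + q^9)·(q + q^2 + q^3 + q^4 + q^5)·(1 + q^4 + q^8 + q^12 + q^16)·(1 + q^3 + q^4 + q^5); the count is [q^10].
(1 + q^3 + q^6 + q^9) has coefficients 1,0,0,1,0,0,1,0,0,1 for degrees 0…9.
(q + q^2 + q^3 + q^4 + q^5) has coefficients 0,1,1,1,1,1,0,0,0,0,0 for degrees 0…10.
Multiplying by (1 + q^4 + q^8 + q^12 + q^16) gives running coefficients 0,1,1,1,1,2,1,1,1,2,1 for degrees 0…10.
Finally multiplying by (1 + q^3 + q^4 + q^5), the product of all factors after the first has coefficients 0,1,1,1,2,4,4,4,5,6,5 for degrees 0…10.
[q^10] = 1·5 + 1·4 + 1·2 + 1·1 = 12.

12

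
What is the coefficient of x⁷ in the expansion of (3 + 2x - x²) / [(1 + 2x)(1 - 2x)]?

The denominator gives the recurrence a_n = 4a_(n−2) for n ≥ 3; the numerator fixes a_0 = 3, a_1 = 2, a_2 = 11.
Iterating: 3, 2, 11, 8, 44, 32, 176, 128, so a_7 = 128.

128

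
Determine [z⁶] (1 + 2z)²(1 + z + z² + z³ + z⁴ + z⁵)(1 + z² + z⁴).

26

(1 + 2z)² has coefficients 1,4,4 for degrees 0…2.
(1 + z + z² + z³ + z⁴ + z⁵) has coefficients 1,1,1,1,1,1,0 for degrees 0…6.
Finally multiplying by (1 + z² + z⁴), the product of all factors after the first has coefficients 1,1,2,2,3,3,2 for degrees 0…6.
[z⁶] = 1·2 + 4·3 + 4·3 = 26.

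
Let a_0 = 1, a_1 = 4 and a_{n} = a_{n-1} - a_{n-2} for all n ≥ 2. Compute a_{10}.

The ordinary generating function has denominator 1 - z + z^2.
Iterating the recurrence: a_0,…,a_{10} = 1, 4, 3, -1, -4, -3, 1, 4, 3, -1, -4.

-4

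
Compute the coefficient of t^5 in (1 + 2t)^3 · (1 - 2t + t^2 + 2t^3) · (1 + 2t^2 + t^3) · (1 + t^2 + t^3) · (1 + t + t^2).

(1 + 2t)^3 has coefficients 1,6,12,8 for degrees 0…3.
(1 - 2t + t^2 + 2t^3) has coefficients 1,-2,1,2,0,0 for degrees 0…5.
Multiplying by (1 + 2t^2 + t^3) gives running coefficients 1,-2,3,-1,0,5 for degrees 0…5.
Multiplying by (1 + t^2 + t^3) gives running coefficients 1,-2,4,-2,1,7 for degrees 0…5.
Finally multiplying by (1 + t + t^2), the product of all factors after the first has coefficients 1,-1,3,0,3,6 for degrees 0…5.
[t^5] = 1·6 + 6·3 + 12·0 + 8·3 = 48.

48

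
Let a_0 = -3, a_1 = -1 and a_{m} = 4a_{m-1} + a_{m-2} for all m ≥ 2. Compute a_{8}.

The ordinary generating function has denominator 1 - 4y - y^2.
Iterating the recurrence: a_0,…,a_{8} = -3, -1, -7, -29, -123, -521, -2207, -9349, -39603.

-39603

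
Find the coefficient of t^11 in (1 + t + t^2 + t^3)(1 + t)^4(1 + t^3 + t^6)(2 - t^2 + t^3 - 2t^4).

-18

(1 + t + t^2 + t^3) has coefficients 1,1,1,1 for degrees 0…3.
(1 + t)^4 has coefficients 1,4,6,4,1,0,0,0,0,0,0,0 for degrees 0…11.
Multiplying by (1 + t^3 + t^6) gives running coefficients 1,4,6,5,5,6,5,5,6,4,1,0 for degrees 0…11.
Finally multiplying by (2 - t^2 + t^3 - 2t^4), the product of all factors after the first has coefficients 2,8,11,7,6,5,-2,-1,3,-4,-9,-8 for degrees 0…11.
[t^11] = 1·(-8) + 1·(-9) + 1·(-4) + 1·3 = -18.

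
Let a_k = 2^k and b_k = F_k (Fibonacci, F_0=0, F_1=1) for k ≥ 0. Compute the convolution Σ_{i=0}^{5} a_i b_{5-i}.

43

Write out a_i and b_{5-i} for i = 0,…,5 and sum the products.
Σ = 1·5 + 2·3 + 4·2 + 8·1 + 16·1 + 32·0 = 43.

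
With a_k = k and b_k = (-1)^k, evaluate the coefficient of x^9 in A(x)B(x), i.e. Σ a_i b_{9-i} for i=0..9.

This is [x^9] in the product of the two ordinary generating functions.
Σ = 0·(-1) + 1·1 + 2·(-1) + 3·1 + 4·(-1) + 5·1 + 6·(-1) + 7·1 + 8·(-1) + 9·1 = 5.

5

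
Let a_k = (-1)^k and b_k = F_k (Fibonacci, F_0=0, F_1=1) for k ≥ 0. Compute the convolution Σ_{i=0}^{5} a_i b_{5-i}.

4

This is [x^5] in the product of the two ordinary generating functions.
Σ = 1·5 − 1·3 + 1·2 − 1·1 + 1·1 − 1·0 = 4.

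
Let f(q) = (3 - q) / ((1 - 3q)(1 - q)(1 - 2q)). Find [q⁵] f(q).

2597

The denominator gives the recurrence a_n = 6a_(n−1) − 11a_(n−2) + 6a_(n−3) for n ≥ 3; the numerator fixes a_0 = 3, a_1 = 17, a_2 = 69.
Iterating: 3, 17, 69, 245, 813, 2597, so a_5 = 2597.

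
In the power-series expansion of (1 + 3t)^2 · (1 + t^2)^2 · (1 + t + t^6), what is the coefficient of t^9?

12

(1 + 3t)^2 has coefficients 1,6,9 for degrees 0…2.
(1 + t^2)^2 has coefficients 1,0,2,0,1,0,0,0,0,0 for degrees 0…9.
Finally multiplying by (1 + t + t^6), the product of all factors after the first has coefficients 1,1,2,2,1,1,1,0,2,0 for degrees 0…9.
[t^9] = 1·0 + 6·2 + 9·0 = 12.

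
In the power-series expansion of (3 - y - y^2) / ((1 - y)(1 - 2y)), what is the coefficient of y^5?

143

The denominator gives the recurrence a_n = 3a_(n−1) − 2a_(n−2) for n ≥ 3; the numerator fixes a_0 = 3, a_1 = 8, a_2 = 17.
Iterating: 3, 8, 17, 35, 71, 143, so a_5 = 143.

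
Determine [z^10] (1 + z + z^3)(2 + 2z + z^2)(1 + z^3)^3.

(1 + z + z^3) has coefficients 1,1,0,1 for degrees 0…3.
(2 + 2z + z^2) has coefficients 2,2,1,0,0,0,0,0,0,0,0 for degrees 0…10.
Finally multiplying by (1 + z^3)^3, the product of all factors after the first has coefficients 2,2,1,6,6,3,6,6,3,2,2 for degrees 0…10.
[z^10] = 1·2 + 1·2 + 1·6 = 10.

10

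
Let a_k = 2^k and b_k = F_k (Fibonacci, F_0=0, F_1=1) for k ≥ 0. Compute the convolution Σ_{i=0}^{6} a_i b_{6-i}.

94

The convolution is the x^6 coefficient of A(x)B(x).
Σ = 1·8 + 2·5 + 4·3 + 8·2 + 16·1 + 32·1 + 64·0 = 94.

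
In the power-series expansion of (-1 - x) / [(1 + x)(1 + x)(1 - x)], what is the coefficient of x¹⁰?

The denominator gives the recurrence a_n = −a_(n−1) + a_(n−2) + a_(n−3) for n ≥ 3; the numerator fixes a_0 = -1, a_1 = 0, a_2 = -1.
Iterating: -1, 0, -1, 0, -1, 0, -1, 0, -1, 0, -1, so a_10 = -1.

-1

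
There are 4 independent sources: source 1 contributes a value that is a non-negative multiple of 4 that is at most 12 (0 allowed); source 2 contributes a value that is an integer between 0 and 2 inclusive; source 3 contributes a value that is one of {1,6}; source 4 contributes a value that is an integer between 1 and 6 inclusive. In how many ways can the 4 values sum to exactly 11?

The generating function for the choices is (1 + q⁴ + q⁸ + q¹²)·(1 + q + q²)·(q + q⁶)·(q + q² + q³ + q⁴ + q⁵ + q⁶); the count is [q¹¹].
(1 + q⁴ + q⁸ + q¹²) has coefficients 1,0,0,0,1,0,0,0,1,0,0,0 for degrees 0…11.
(1 + q + q²) has coefficients 1,1,1,0,0,0,0,0,0,0,0,0 for degrees 0…11.
Multiplying by (q + q⁶) gives running coefficients 0,1,1,1,0,0,1,1,1,0,0,0 for degrees 0…11.
Finally multiplying by (q + q² + q³ + q⁴ + q⁵ + q⁶), the product of all factors after the first has coefficients 0,0,1,2,3,3,3,4,4,4,3,3 for degrees 0…11.
[q¹¹] = 1·3 + 1·4 + 1·2 = 9.

9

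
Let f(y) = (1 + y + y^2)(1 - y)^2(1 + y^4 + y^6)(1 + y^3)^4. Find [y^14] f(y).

2

(1 + y + y^2) has coefficients 1,1,1 for degrees 0…2.
(1 - y)^2 has coefficients 1,-2,1,0,0,0,0,0,0,0,0,0,0,0,0 for degrees 0…14.
Multiplying by (1 + y^4 + y^6) gives running coefficients 1,-2,1,0,1,-2,2,-2,1,0,0,0,0,0,0 for degrees 0…14.
Finally multiplying by (1 + y^3)^4, the product of all factors after the first has coefficients 1,-2,1,4,-7,2,8,-10,-1,12,-10,-4,13,-10,-1 for degrees 0…14.
[y^14] = 1·(-1) + 1·(-10) + 1·13 = 2.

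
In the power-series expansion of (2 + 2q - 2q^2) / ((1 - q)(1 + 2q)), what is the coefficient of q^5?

-10

The denominator gives the recurrence a_n = −a_(n−1) + 2a_(n−2) for n ≥ 3; the numerator fixes a_0 = 2, a_1 = 0, a_2 = 2.
Iterating: 2, 0, 2, -2, 6, -10, so a_5 = -10.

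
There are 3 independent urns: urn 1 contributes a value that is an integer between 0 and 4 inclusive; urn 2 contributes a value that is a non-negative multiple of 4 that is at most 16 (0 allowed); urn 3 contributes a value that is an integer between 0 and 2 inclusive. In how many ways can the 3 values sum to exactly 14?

4

The generating function for the choices is (1 + y + y² + y³ + y⁴)·(1 + y⁴ + y⁸ + y¹² + y¹⁶)·(1 + y + y²); the count is [y¹⁴].
(1 + y + y² + y³ + y⁴) has coefficients 1,1,1,1,1 for degrees 0…4.
(1 + y⁴ + y⁸ + y¹² + y¹⁶) has coefficients 1,0,0,0,1,0,0,0,1,0,0,0,1,0,0 for degrees 0…14.
Finally multiplying by (1 + y + y²), the product of all factors after the first has coefficients 1,1,1,0,1,1,1,0,1,1,1,0,1,1,1 for degrees 0…14.
[y¹⁴] = 1·1 + 1·1 + 1·1 + 1·0 + 1·1 = 4.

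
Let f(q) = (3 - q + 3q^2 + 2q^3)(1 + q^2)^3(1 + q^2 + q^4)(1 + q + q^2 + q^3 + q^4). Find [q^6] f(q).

89

(3 - q + 3q^2 + 2q^3) has coefficients 3,-1,3,2 for degrees 0…3.
(1 + q^2)^3 has coefficients 1,0,3,0,3,0,1 for degrees 0…6.
Multiplying by (1 + q^2 + q^4) gives running coefficients 1,0,4,0,7,0,7 for degrees 0…6.
Finally multiplying by (1 + q + q^2 + q^3 + q^4), the product of all factors after the first has coefficients 1,1,5,5,12,11,18 for degrees 0…6.
[q^6] = 3·18 − 1·11 + 3·12 + 2·5 = 89.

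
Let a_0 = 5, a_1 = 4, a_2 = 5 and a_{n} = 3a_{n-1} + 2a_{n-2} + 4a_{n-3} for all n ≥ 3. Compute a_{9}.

The ordinary generating function has denominator 1 - 3x - 2x^2 - 4x^3.
Iterating the recurrence: a_0,…,a_{9} = 5, 4, 5, 43, 155, 571, 2195, 8347, 31715, 120619.

120619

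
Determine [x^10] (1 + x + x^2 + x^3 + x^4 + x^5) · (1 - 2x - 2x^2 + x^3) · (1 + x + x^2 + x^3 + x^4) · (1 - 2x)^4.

(1 + x + x^2 + x^3 + x^4 + x^5) has coefficients 1,1,1,1,1,1 for degrees 0…5.
(1 - 2x - 2x^2 + x^3) has coefficients 1,-2,-2,1,0,0,0,0,0,0,0 for degrees 0…10.
Multiplying by (1 + x + x^2 + x^3 + x^4) gives running coefficients 1,-1,-3,-2,-2,-3,-1,1,0,0,0 for degrees 0…10.
Finally multiplying by (1 - 2x)^4, the product of all factors after the first has coefficients 1,-9,29,-34,-10,45,-9,-31,32,8,-48 for degrees 0…10.
[x^10] = 1·(-48) + 1·8 + 1·32 + 1·(-31) + 1·(-9) + 1·45 = -3.

-3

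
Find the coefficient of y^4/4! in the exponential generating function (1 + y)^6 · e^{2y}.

The EGF product rule gives c_4 = Σ_{k_1+k_2=4} C(4; k_1,k_2) · ∏ g_i(k_i), where (1+y)^6 gives the falling factorial (6)_k; e^{2y} gives (2)^k.
g_1(k) for k = 0…4: 1, 6, 30, 120, 360.
g_2(k) for k = 0…4: 1, 2, 4, 8, 16.
c_4 = Σ_k C(4,k)·g_1(k)·g_2(4−k) = 1·1·16 + 4·6·8 + 6·30·4 + 4·120·2 + 1·360·1 = 16 + 192 + 720 + 960 + 360 = 2248.

2248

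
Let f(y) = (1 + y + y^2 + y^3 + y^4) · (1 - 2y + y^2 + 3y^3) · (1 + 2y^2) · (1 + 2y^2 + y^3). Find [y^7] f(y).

(1 + y + y^2 + y^3 + y^4) has coefficients 1,1,1,1,1 for degrees 0…4.
(1 - 2y + y^2 + 3y^3) has coefficients 1,-2,1,3,0,0,0,0 for degrees 0…7.
Multiplying by (1 + 2y^2) gives running coefficients 1,-2,3,-1,2,6,0,0 for degrees 0…7.
Finally multiplying by (1 + 2y^2 + y^3), the product of all factors after the first has coefficients 1,-2,5,-4,6,7,3,14 for degrees 0…7.
[y^7] = 1·14 + 1·3 + 1·7 + 1·6 + 1·(-4) = 26.

26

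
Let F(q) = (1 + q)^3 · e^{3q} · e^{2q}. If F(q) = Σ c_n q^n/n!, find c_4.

3145

The EGF product rule gives c_4 = Σ_{k_1+k_2+k_3=4} C(4; k_1,k_2,k_3) · ∏ g_i(k_i), where (1+q)^3 gives the falling factorial (3)_k; e^{3q} gives (3)^k; e^{2q} gives (2)^k.
g_1(k) for k = 0…4: 1, 3, 6, 6, 0.
g_2(k) for k = 0…4: 1, 3, 9, 27, 81.
g_3(k) for k = 0…4: 1, 2, 4, 8, 16.
First combine the last two factors: h(k) = Σ_j C(k,j)·g_2(j)·g_3(k−j) for k = 0…4: 1, 5, 25, 125, 625.
c_4 = Σ_k C(4,k)·g_1(k)·h(4−k) = 1·1·625 + 4·3·125 + 6·6·25 + 4·6·5 = 625 + 1500 + 900 + 120 = 3145.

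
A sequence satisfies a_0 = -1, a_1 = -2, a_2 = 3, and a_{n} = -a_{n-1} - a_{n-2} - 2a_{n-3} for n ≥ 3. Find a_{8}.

7

The ordinary generating function has denominator 1 + x + x^2 + 2x^3.
Iterating the recurrence: a_0,…,a_{8} = -1, -2, 3, 1, 0, -7, 5, 2, 7.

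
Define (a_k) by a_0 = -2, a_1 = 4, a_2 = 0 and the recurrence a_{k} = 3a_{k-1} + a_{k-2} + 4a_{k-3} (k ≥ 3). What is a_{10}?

2804

The ordinary generating function has denominator 1 - 3q - q^2 - 4q^3.
Iterating the recurrence: a_0,…,a_{10} = -2, 4, 0, -4, 4, 8, 12, 60, 224, 780, 2804.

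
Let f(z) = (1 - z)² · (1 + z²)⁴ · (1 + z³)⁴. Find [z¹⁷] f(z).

8

(1 - z)² has coefficients 1,-2,1 for degrees 0…2.
(1 + z²)⁴ has coefficients 1,0,4,0,6,0,4,0,1,0,0,0,0,0,0,0,0,0 for degrees 0…17.
Finally multiplying by (1 + z³)⁴, the product of all factors after the first has coefficients 1,0,4,4,6,16,10,24,25,20,36,20,25,24,10,16,6,4 for degrees 0…17.
[z¹⁷] = 1·4 − 2·6 + 1·16 = 8.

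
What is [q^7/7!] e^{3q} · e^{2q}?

The EGF product rule gives c_7 = Σ_{k_1+k_2=7} C(7; k_1,k_2) · ∏ g_i(k_i), where e^{3q} gives (3)^k; e^{2q} gives (2)^k.
g_1(k) for k = 0…7: 1, 3, 9, 27, 81, 243, 729, 2187.
g_2(k) for k = 0…7: 1, 2, 4, 8, 16, 32, 64, 128.
c_7 = Σ_k C(7,k)·g_1(k)·g_2(7−k) = 1·1·128 + 7·3·64 + 21·9·32 + 35·27·16 + 35·81·8 + 21·243·4 + 7·729·2 + 1·2187·1 = 128 + 1344 + 6048 + 15120 + 22680 + 20412 + 10206 + 2187 = 78125.

78125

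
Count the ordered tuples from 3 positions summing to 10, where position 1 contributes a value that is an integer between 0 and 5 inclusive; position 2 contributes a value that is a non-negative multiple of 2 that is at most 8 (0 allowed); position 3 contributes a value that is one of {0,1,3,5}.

11

The generating function for the choices is (1 + x + x^2 + x^3 + x^4 + x^5)·(1 + x^2 + x^4 + x^6 + x^8)·(1 + x + x^3 + x^5); the count is [x^10].
(1 + x + x^2 + x^3 + x^4 + x^5) has coefficients 1,1,1,1,1,1 for degrees 0…5.
(1 + x^2 + x^4 + x^6 + x^8) has coefficients 1,0,1,0,1,0,1,0,1,0,0 for degrees 0…10.
Finally multiplying by (1 + x + x^3 + x^5), the product of all factors after the first has coefficients 1,1,1,2,1,3,1,3,1,3,0 for degrees 0…10.
[x^10] = 1·0 + 1·3 + 1·1 + 1·3 + 1·1 + 1·3 = 11.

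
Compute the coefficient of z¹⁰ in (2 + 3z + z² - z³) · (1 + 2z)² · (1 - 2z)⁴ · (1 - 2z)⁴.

(2 + 3z + z² - z³) has coefficients 2,3,1,-1 for degrees 0…3.
(1 + 2z)² has coefficients 1,4,4,0,0,0,0,0,0,0,0 for degrees 0…10.
Multiplying by (1 - 2z)⁴ gives running coefficients 1,-4,-4,32,-16,-64,64,0,0,0,0 for degrees 0…10.
Finally multiplying by (1 - 2z)⁴, the product of all factors after the first has coefficients 1,-12,52,-64,-224,896,-896,-1024,3328,-3072,1024 for degrees 0…10.
[z¹⁰] = 2·1024 + 3·(-3072) + 1·3328 − 1·(-1024) = -2816.

-2816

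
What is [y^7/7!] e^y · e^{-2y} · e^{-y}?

The EGF product rule gives c_7 = Σ_{k_1+k_2+k_3=7} C(7; k_1,k_2,k_3) · ∏ g_i(k_i), where e^y gives (1)^k; e^{-2y} gives (-2)^k; e^{-y} gives (-1)^k.
g_1(k) for k = 0…7: 1, 1, 1, 1, 1, 1, 1, 1.
g_2(k) for k = 0…7: 1, -2, 4, -8, 16, -32, 64, -128.
g_3(k) for k = 0…7: 1, -1, 1, -1, 1, -1, 1, -1.
First combine the last two factors: h(k) = Σ_j C(k,j)·g_2(j)·g_3(k−j) for k = 0…7: 1, -3, 9, -27, 81, -243, 729, -2187.
c_7 = Σ_k C(7,k)·g_1(k)·h(7−k) = 1·1·(-2187) + 7·1·729 + 21·1·(-243) + 35·1·81 + 35·1·(-27) + 21·1·9 + 7·1·(-3) + 1·1·1 = −2187 + 5103 − 5103 + 2835 − 945 + 189 − 21 + 1 = -128.

-128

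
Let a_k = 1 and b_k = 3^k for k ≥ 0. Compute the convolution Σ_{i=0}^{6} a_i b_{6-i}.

Write out a_i and b_{6-i} for i = 0,…,6 and sum the products.
Σ = 1·729 + 1·243 + 1·81 + 1·27 + 1·9 + 1·3 + 1·1 = 1093.

1093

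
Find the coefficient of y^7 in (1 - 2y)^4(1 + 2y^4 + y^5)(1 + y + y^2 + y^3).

3

(1 - 2y)^4 has coefficients 1,-8,24,-32,16 for degrees 0…4.
(1 + 2y^4 + y^5) has coefficients 1,0,0,0,2,1,0,0 for degrees 0…7.
Finally multiplying by (1 + y + y^2 + y^3), the product of all factors after the first has coefficients 1,1,1,1,2,3,3,3 for degrees 0…7.
[y^7] = 1·3 − 8·3 + 24·3 − 32·2 + 16·1 = 3.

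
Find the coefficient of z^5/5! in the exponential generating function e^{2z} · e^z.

243

The EGF product rule gives c_5 = Σ_{k_1+k_2=5} C(5; k_1,k_2) · ∏ g_i(k_i), where e^{2z} gives (2)^k; e^z gives (1)^k.
g_1(k) for k = 0…5: 1, 2, 4, 8, 16, 32.
g_2(k) for k = 0…5: 1, 1, 1, 1, 1, 1.
c_5 = Σ_k C(5,k)·g_1(k)·g_2(5−k) = 1·1·1 + 5·2·1 + 10·4·1 + 10·8·1 + 5·16·1 + 1·32·1 = 1 + 10 + 40 + 80 + 80 + 32 = 243.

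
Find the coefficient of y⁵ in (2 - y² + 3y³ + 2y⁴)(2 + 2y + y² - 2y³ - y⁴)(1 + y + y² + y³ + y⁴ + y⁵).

24

(2 - y² + 3y³ + 2y⁴) has coefficients 2,0,-1,3,2 for degrees 0…4.
(2 + 2y + y² - 2y³ - y⁴) has coefficients 2,2,1,-2,-1,0 for degrees 0…5.
Finally multiplying by (1 + y + y² + y³ + y⁴ + y⁵), the product of all factors after the first has coefficients 2,4,5,3,2,2 for degrees 0…5.
[y⁵] = 2·2 − 1·3 + 3·5 + 2·4 = 24.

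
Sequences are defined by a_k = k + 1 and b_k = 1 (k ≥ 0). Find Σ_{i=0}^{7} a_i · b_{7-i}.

This is [x^7] in the product of the two ordinary generating functions.
Σ = 1·1 + 2·1 + 3·1 + 4·1 + 5·1 + 6·1 + 7·1 + 8·1 = 36.

36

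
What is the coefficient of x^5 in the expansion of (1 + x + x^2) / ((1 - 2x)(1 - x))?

The denominator gives the recurrence a_n = 3a_(n−1) − 2a_(n−2) for n ≥ 3; the numerator fixes a_0 = 1, a_1 = 4, a_2 = 11.
Iterating: 1, 4, 11, 25, 53, 109, so a_5 = 109.

109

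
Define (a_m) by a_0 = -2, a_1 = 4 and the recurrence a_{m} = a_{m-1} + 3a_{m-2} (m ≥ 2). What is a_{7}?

The ordinary generating function has denominator 1 - z - 3z^2.
Iterating the recurrence: a_0,…,a_{7} = -2, 4, -2, 10, 4, 34, 46, 148.

148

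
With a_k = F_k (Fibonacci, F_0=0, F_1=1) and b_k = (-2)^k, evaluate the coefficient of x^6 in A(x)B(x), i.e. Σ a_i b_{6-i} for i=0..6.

-22

The convolution is the x^6 coefficient of A(x)B(x).
Σ = 0·64 + 1·(-32) + 1·16 + 2·(-8) + 3·4 + 5·(-2) + 8·1 = -22.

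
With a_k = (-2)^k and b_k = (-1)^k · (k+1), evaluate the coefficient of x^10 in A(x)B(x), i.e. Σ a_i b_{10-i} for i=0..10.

Write out a_i and b_{10-i} for i = 0,…,10 and sum the products.
Σ = 1·11 − 2·(-10) + 4·9 − 8·(-8) + 16·7 − 32·(-6) + 64·5 − 128·(-4) + 256·3 − 512·(-2) + 1024·1 = 4083.

4083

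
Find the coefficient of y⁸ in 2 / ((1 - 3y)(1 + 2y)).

8078

Partial fractions give a closed form: a_n = (6/5)·3^n + (4/5)·(-2)^n.
At n = 8: a_8 = 8078.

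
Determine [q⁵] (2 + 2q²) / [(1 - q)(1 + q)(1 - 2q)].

104

Partial fractions give a closed form: a_n = (-2)·1^n + (2/3)·(-1)^n + (10/3)·2^n.
At n = 5: a_5 = 104.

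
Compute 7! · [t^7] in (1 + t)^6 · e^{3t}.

1017495

The EGF product rule gives c_7 = Σ_{k_1+k_2=7} C(7; k_1,k_2) · ∏ g_i(k_i), where (1+t)^6 gives the falling factorial (6)_k; e^{3t} gives (3)^k.
g_1(k) for k = 0…7: 1, 6, 30, 120, 360, 720, 720, 0.
g_2(k) for k = 0…7: 1, 3, 9, 27, 81, 243, 729, 2187.
c_7 = Σ_k C(7,k)·g_1(k)·g_2(7−k) = 1·1·2187 + 7·6·729 + 21·30·243 + 35·120·81 + 35·360·27 + 21·720·9 + 7·720·3 = 2187 + 30618 + 153090 + 340200 + 340200 + 136080 + 15120 = 1017495.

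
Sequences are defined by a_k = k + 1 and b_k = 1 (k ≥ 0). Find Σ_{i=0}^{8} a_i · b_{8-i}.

The convolution is the x^8 coefficient of A(x)B(x).
Σ = 1·1 + 2·1 + 3·1 + 4·1 + 5·1 + 6·1 + 7·1 + 8·1 + 9·1 = 45.

45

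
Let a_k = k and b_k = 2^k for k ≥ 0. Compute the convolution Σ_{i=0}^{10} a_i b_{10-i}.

2036

The convolution is the x^10 coefficient of A(x)B(x).
Σ = 0·1024 + 1·512 + 2·256 + 3·128 + 4·64 + 5·32 + 6·16 + 7·8 + 8·4 + 9·2 + 10·1 = 2036.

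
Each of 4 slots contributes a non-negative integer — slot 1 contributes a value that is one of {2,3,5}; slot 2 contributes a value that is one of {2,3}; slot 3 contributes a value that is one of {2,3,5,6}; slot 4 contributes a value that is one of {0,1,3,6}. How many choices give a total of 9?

The generating function for the choices is (q^2 + q^3 + q^5)·(q^2 + q^3)·(q^2 + q^3 + q^5 + q^6)·(1 + q + q^3 + q^6); the count is [q^9].
(q^2 + q^3 + q^5) has coefficients 0,0,1,1,0,1 for degrees 0…5.
(q^2 + q^3) has coefficients 0,0,1,1,0,0,0,0,0,0 for degrees 0…9.
Multiplying by (q^2 + q^3 + q^5 + q^6) gives running coefficients 0,0,0,0,1,2,1,1,2,1 for degrees 0…9.
Finally multiplying by (1 + q + q^3 + q^6), the product of all factors after the first has coefficients 0,0,0,0,1,3,3,3,5,4 for degrees 0…9.
[q^9] = 1·3 + 1·3 + 1·1 = 7.

7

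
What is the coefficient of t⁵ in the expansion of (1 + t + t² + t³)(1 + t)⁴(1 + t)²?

56

(1 + t + t² + t³) has coefficients 1,1,1,1 for degrees 0…3.
(1 + t)⁴ has coefficients 1,4,6,4,1,0 for degrees 0…5.
Finally multiplying by (1 + t)², the product of all factors after the first has coefficients 1,6,15,20,15,6 for degrees 0…5.
[t⁵] = 1·6 + 1·15 + 1·20 + 1·15 = 56.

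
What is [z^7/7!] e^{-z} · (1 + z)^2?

-29

The EGF product rule gives c_7 = Σ_{k_1+k_2=7} C(7; k_1,k_2) · ∏ g_i(k_i), where e^{-z} gives (-1)^k; (1+z)^2 gives the falling factorial (2)_k.
g_1(k) for k = 0…7: 1, -1, 1, -1, 1, -1, 1, -1.
g_2(k) for k = 0…7: 1, 2, 2, 0, 0, 0, 0, 0.
c_7 = Σ_k C(7,k)·g_1(k)·g_2(7−k) = 21·(-1)·2 + 7·1·2 + 1·(-1)·1 = −42 + 14 − 1 = -29.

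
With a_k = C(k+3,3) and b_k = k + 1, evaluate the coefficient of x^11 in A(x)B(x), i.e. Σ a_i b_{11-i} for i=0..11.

4368

This is [x^11] in the product of the two ordinary generating functions.
Σ = 1·12 + 4·11 + 10·10 + 20·9 + 35·8 + 56·7 + 84·6 + 120·5 + 165·4 + 220·3 + 286·2 + 364·1 = 4368.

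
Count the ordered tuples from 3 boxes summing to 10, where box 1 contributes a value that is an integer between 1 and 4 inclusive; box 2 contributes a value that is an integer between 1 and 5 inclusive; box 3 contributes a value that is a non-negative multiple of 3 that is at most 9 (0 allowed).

6

The generating function for the choices is (z + z² + z³ + z⁴)·(z + z² + z³ + z⁴ + z⁵)·(1 + z³ + z⁶ + z⁹); the count is [z¹⁰].
(z + z² + z³ + z⁴) has coefficients 0,1,1,1,1 for degrees 0…4.
(z + z² + z³ + z⁴ + z⁵) has coefficients 0,1,1,1,1,1,0,0,0,0,0 for degrees 0…10.
Finally multiplying by (1 + z³ + z⁶ + z⁹), the product of all factors after the first has coefficients 0,1,1,1,2,2,1,2,2,1,2 for degrees 0…10.
[z¹⁰] = 1·1 + 1·2 + 1·2 + 1·1 = 6.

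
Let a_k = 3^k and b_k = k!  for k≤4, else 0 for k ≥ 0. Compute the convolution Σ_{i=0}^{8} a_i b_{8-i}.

Write out a_i and b_{8-i} for i = 0,…,8 and sum the products.
Σ = 1·0 + 3·0 + 9·0 + 27·0 + 81·24 + 243·6 + 729·2 + 2187·1 + 6561·1 = 13608.

13608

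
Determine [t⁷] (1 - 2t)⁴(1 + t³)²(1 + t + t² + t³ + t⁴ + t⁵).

(1 - 2t)⁴ has coefficients 1,-8,24,-32,16 for degrees 0…4.
(1 + t³)² has coefficients 1,0,0,2,0,0,1,0 for degrees 0…7.
Finally multiplying by (1 + t + t² + t³ + t⁴ + t⁵), the product of all factors after the first has coefficients 1,1,1,3,3,3,3,3 for degrees 0…7.
[t⁷] = 1·3 − 8·3 + 24·3 − 32·3 + 16·3 = 3.

3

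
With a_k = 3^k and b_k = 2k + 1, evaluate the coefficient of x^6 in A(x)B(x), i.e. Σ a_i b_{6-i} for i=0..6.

2179

This is [x^6] in the product of the two ordinary generating functions.
Σ = 1·13 + 3·11 + 9·9 + 27·7 + 81·5 + 243·3 + 729·1 = 2179.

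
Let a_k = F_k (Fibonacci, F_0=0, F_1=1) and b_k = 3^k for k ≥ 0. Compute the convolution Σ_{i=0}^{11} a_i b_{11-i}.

This is [x^11] in the product of the two ordinary generating functions.
Σ = 0·177147 + 1·59049 + 1·19683 + 2·6561 + 3·2187 + 5·729 + 8·243 + 13·81 + 21·27 + 34·9 + 55·3 + 89·1 = 106184.

106184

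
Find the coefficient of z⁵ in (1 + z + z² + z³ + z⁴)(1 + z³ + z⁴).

2

(1 + z + z² + z³ + z⁴) has coefficients 1,1,1,1,1 for degrees 0…4.
(1 + z³ + z⁴) has coefficients 1,0,0,1,1,0 for degrees 0…5.
[z⁵] = 1·0 + 1·1 + 1·1 + 1·0 + 1·0 = 2.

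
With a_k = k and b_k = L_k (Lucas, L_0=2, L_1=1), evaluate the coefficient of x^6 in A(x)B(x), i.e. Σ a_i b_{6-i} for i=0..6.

Write out a_i and b_{6-i} for i = 0,…,6 and sum the products.
Σ = 0·18 + 1·11 + 2·7 + 3·4 + 4·3 + 5·1 + 6·2 = 66.

66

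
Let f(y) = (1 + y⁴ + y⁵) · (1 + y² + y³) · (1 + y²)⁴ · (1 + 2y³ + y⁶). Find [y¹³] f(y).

51

(1 + y⁴ + y⁵) has coefficients 1,0,0,0,1,1 for degrees 0…5.
(1 + y² + y³) has coefficients 1,0,1,1,0,0,0,0,0,0,0,0,0,0 for degrees 0…13.
Multiplying by (1 + y²)⁴ gives running coefficients 1,0,5,1,10,4,10,6,5,4,1,1,0,0 for degrees 0…13.
Finally multiplying by (1 + 2y³ + y⁶), the product of all factors after the first has coefficients 1,0,5,3,10,14,13,26,18,25,23,15,18,8 for degrees 0…13.
[y¹³] = 1·8 + 1·25 + 1·18 = 51.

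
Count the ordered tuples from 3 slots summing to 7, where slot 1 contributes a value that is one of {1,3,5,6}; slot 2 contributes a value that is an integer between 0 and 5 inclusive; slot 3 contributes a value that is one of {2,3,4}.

7

The generating function for the choices is (q + q³ + q⁵ + q⁶)·(1 + q + q² + q³ + q⁴ + q⁵)·(q² + q³ + q⁴); the count is [q⁷].
(q + q³ + q⁵ + q⁶) has coefficients 0,1,0,1,0,1,1 for degrees 0…6.
(1 + q + q² + q³ + q⁴ + q⁵) has coefficients 1,1,1,1,1,1,0,0 for degrees 0…7.
Finally multiplying by (q² + q³ + q⁴), the product of all factors after the first has coefficients 0,0,1,2,3,3,3,3 for degrees 0…7.
[q⁷] = 1·3 + 1·3 + 1·1 + 1·0 = 7.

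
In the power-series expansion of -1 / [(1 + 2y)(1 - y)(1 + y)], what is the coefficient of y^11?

2730

Partial fractions give a closed form: a_n = (-4/3)·(-2)^n + (-1/6)·1^n + (1/2)·(-1)^n.
At n = 11: a_11 = 2730.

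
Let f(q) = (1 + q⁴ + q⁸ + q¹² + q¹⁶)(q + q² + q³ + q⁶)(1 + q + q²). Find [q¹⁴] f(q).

(1 + q⁴ + q⁸ + q¹² + q¹⁶) has coefficients 1,0,0,0,1,0,0,0,1,0,0,0,1,0,0 for degrees 0…14.
(q + q² + q³ + q⁶) has coefficients 0,1,1,1,0,0,1,0,0,0,0,0,0,0,0 for degrees 0…14.
Finally multiplying by (1 + q + q²), the product of all factors after the first has coefficients 0,1,2,3,2,1,1,1,1,0,0,0,0,0,0 for degrees 0…14.
[q¹⁴] = 1·0 + 1·0 + 1·1 + 1·2 = 3.

3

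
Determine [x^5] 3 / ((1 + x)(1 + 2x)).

-189

Partial fractions give a closed form: a_n = (-3)·(-1)^n + (6)·(-2)^n.
At n = 5: a_5 = -189.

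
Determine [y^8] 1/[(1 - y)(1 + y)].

1

Partial fractions give a closed form: a_n = (1/2)·1^n + (1/2)·(-1)^n.
At n = 8: a_8 = 1.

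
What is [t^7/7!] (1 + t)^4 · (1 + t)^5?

181440

The EGF product rule gives c_7 = Σ_{k_1+k_2=7} C(7; k_1,k_2) · ∏ g_i(k_i), where (1+t)^4 gives the falling factorial (4)_k; (1+t)^5 gives the falling factorial (5)_k.
g_1(k) for k = 0…7: 1, 4, 12, 24, 24, 0, 0, 0.
g_2(k) for k = 0…7: 1, 5, 20, 60, 120, 120, 0, 0.
c_7 = Σ_k C(7,k)·g_1(k)·g_2(7−k) = 21·12·120 + 35·24·120 + 35·24·60 = 30240 + 100800 + 50400 = 181440.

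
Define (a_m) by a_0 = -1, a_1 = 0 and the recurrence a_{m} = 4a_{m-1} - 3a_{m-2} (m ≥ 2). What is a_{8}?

3279

The ordinary generating function has denominator 1 - 4y + 3y^2.
Iterating the recurrence: a_0,…,a_{8} = -1, 0, 3, 12, 39, 120, 363, 1092, 3279.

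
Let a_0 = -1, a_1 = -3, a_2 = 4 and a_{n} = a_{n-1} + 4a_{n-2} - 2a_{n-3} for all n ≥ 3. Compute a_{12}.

4412

The ordinary generating function has denominator 1 - y - 4y^2 + 2y^3.
Iterating the recurrence: a_0,…,a_{12} = -1, -3, 4, -6, 16, -16, 60, -36, 236, -28, 988, 404, 4412.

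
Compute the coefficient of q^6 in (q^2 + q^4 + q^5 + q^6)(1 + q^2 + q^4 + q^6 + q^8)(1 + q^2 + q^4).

(q^2 + q^4 + q^5 + q^6) has coefficients 0,0,1,0,1,1,1 for degrees 0…6.
(1 + q^2 + q^4 + q^6 + q^8) has coefficients 1,0,1,0,1,0,1 for degrees 0…6.
Finally multiplying by (1 + q^2 + q^4), the product of all factors after the first has coefficients 1,0,2,0,3,0,3 for degrees 0…6.
[q^6] = 1·3 + 1·2 + 1·0 + 1·1 = 6.

6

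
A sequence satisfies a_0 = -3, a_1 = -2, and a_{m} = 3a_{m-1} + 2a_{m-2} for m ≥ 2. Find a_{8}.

-23136

The ordinary generating function has denominator 1 - 3t - 2t^2.
Iterating the recurrence: a_0,…,a_{8} = -3, -2, -12, -40, -144, -512, -1824, -6496, -23136.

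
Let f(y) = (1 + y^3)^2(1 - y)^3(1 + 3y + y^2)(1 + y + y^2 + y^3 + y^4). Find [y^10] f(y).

9

(1 + y^3)^2 has coefficients 1,0,0,2,0,0,1 for degrees 0…6.
(1 - y)^3 has coefficients 1,-3,3,-1,0,0,0,0,0,0,0 for degrees 0…10.
Multiplying by (1 + 3y + y^2) gives running coefficients 1,0,-5,5,0,-1,0,0,0,0,0 for degrees 0…10.
Finally multiplying by (1 + y + y^2 + y^3 + y^4), the product of all factors after the first has coefficients 1,1,-4,1,1,-1,-1,4,-1,-1,0 for degrees 0…10.
[y^10] = 1·0 + 2·4 + 1·1 = 9.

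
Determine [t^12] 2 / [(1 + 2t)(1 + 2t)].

106496

The denominator gives the recurrence a_n = −4a_(n−1) − 4a_(n−2) for n ≥ 2; the numerator fixes a_0 = 2, a_1 = -8.
Iterating: 2, -8, 24, -64, 160, -384, 896, -2048, 4608, -10240, 22528, -49152, 106496, so a_12 = 106496.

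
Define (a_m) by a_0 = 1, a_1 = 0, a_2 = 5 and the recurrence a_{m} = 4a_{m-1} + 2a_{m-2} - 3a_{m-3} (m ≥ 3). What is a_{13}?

38994816

The ordinary generating function has denominator 1 - 4z - 2z^2 + 3z^3.
Iterating the recurrence: a_0,…,a_{13} = 1, 0, 5, 17, 78, 331, 1429, 6144, 26441, 113765, 489510, 2106247, 9062713, 38994816.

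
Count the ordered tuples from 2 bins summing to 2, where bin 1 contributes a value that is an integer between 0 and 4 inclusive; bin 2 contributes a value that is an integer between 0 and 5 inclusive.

3

The generating function for the choices is (1 + x + x² + x³ + x⁴)·(1 + x + x² + x³ + x⁴ + x⁵); the count is [x²].
(1 + x + x² + x³ + x⁴) has coefficients 1,1,1 for degrees 0…2.
(1 + x + x² + x³ + x⁴ + x⁵) has coefficients 1,1,1 for degrees 0…2.
[x²] = 1·1 + 1·1 + 1·1 = 3.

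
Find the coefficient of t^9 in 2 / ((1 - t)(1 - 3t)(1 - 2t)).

173052

Partial fractions give a closed form: a_n = (1)·1^n + (9)·3^n + (-8)·2^n.
At n = 9: a_9 = 173052.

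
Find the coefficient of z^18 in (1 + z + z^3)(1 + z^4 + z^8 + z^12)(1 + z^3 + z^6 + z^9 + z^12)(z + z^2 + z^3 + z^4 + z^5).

(1 + z + z^3) has coefficients 1,1,0,1 for degrees 0…3.
(1 + z^4 + z^8 + z^12) has coefficients 1,0,0,0,1,0,0,0,1,0,0,0,1,0,0,0,0,0,0 for degrees 0…18.
Multiplying by (1 + z^3 + z^6 + z^9 + z^12) gives running coefficients 1,0,0,1,1,0,1,1,1,1,1,1,2,1,1,1,1,1,1 for degrees 0…18.
Finally multiplying by (z + z^2 + z^3 + z^4 + z^5), the product of all factors after the first has coefficients 0,1,1,1,2,3,2,3,4,4,4,5,5,6,6,6,6,6,5 for degrees 0…18.
[z^18] = 1·5 + 1·6 + 1·6 = 17.

17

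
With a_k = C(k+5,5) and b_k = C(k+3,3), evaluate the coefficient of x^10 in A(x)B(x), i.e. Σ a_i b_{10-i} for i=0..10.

This is [x^10] in the product of the two ordinary generating functions.
Σ = 1·286 + 6·220 + 21·165 + 56·120 + 126·84 + 252·56 + 462·35 + 792·20 + 1287·10 + 2002·4 + 3003·1 = 92378.

92378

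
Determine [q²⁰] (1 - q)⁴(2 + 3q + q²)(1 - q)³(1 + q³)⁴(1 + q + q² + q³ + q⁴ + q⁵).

-70

(1 - q)⁴ has coefficients 1,-4,6,-4,1 for degrees 0…4.
(2 + 3q + q²) has coefficients 2,3,1,0,0,0,0,0,0,0,0,0,0,0,0,0,0,0,0,0,0 for degrees 0…20.
Multiplying by (1 - q)³ gives running coefficients 2,-3,-2,4,0,-1,0,0,0,0,0,0,0,0,0,0,0,0,0,0,0 for degrees 0…20.
Multiplying by (1 + q³)⁴ gives running coefficients 2,-3,-2,12,-12,-9,28,-18,-16,32,-12,-14,18,-3,-6,4,0,-1,0,0,0 for degrees 0…20.
Finally multiplying by (1 + q + q² + q³ + q⁴ + q⁵), the product of all factors after the first has coefficients 2,-1,-3,9,-3,-12,14,-1,-15,5,5,0,-10,5,15,-13,-1,12,-6,-3,3 for degrees 0…20.
[q²⁰] = 1·3 − 4·(-3) + 6·(-6) − 4·12 + 1·(-1) = -70.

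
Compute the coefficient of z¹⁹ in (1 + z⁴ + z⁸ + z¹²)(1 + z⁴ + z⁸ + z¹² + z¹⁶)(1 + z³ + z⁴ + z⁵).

(1 + z⁴ + z⁸ + z¹²) has coefficients 1,0,0,0,1,0,0,0,1,0,0,0,1 for degrees 0…12.
(1 + z⁴ + z⁸ + z¹² + z¹⁶) has coefficients 1,0,0,0,1,0,0,0,1,0,0,0,1,0,0,0,1,0,0,0 for degrees 0…19.
Finally multiplying by (1 + z³ + z⁴ + z⁵), the product of all factors after the first has coefficients 1,0,0,1,2,1,0,1,2,1,0,1,2,1,0,1,2,1,0,1 for degrees 0…19.
[z¹⁹] = 1·1 + 1·1 + 1·1 + 1·1 = 4.

4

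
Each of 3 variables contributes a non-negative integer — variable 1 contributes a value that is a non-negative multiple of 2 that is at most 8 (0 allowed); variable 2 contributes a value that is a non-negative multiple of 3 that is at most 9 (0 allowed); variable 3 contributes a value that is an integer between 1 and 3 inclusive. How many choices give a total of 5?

The generating function for the choices is (1 + t² + t⁴ + t⁶ + t⁸)·(1 + t³ + t⁶ + t⁹)·(t + t² + t³); the count is [t⁵].
(1 + t² + t⁴ + t⁶ + t⁸) has coefficients 1,0,1,0,1,0 for degrees 0…5.
(1 + t³ + t⁶ + t⁹) has coefficients 1,0,0,1,0,0 for degrees 0…5.
Finally multiplying by (t + t² + t³), the product of all factors after the first has coefficients 0,1,1,1,1,1 for degrees 0…5.
[t⁵] = 1·1 + 1·1 + 1·1 = 3.

3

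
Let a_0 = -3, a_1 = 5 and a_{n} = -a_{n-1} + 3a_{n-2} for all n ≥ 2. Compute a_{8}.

-1958

The ordinary generating function has denominator 1 + x - 3x^2.
Iterating the recurrence: a_0,…,a_{8} = -3, 5, -14, 29, -71, 158, -371, 845, -1958.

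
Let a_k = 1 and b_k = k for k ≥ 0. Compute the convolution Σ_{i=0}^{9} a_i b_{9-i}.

45

This is [x^9] in the product of the two ordinary generating functions.
Σ = 1·9 + 1·8 + 1·7 + 1·6 + 1·5 + 1·4 + 1·3 + 1·2 + 1·1 + 1·0 = 45.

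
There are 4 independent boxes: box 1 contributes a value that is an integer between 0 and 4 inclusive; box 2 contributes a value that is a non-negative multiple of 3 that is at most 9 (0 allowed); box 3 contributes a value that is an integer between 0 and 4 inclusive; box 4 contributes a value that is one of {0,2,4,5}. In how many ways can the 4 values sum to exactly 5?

15

The generating function for the choices is (1 + z + z² + z³ + z⁴)·(1 + z³ + z⁶ + z⁹)·(1 + z + z² + z³ + z⁴)·(1 + z² + z⁴ + z⁵); the count is [z⁵].
(1 + z + z² + z³ + z⁴) has coefficients 1,1,1,1,1 for degrees 0…4.
(1 + z³ + z⁶ + z⁹) has coefficients 1,0,0,1,0,0 for degrees 0…5.
Multiplying by (1 + z + z² + z³ + z⁴) gives running coefficients 1,1,1,2,2,1 for degrees 0…5.
Finally multiplying by (1 + z² + z⁴ + z⁵), the product of all factors after the first has coefficients 1,1,2,3,4,5 for degrees 0…5.
[z⁵] = 1·5 + 1·4 + 1·3 + 1·2 + 1·1 = 15.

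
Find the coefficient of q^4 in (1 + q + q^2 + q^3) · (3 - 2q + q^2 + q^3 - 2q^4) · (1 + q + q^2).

(1 + q + q^2 + q^3) has coefficients 1,1,1,1 for degrees 0…3.
(3 - 2q + q^2 + q^3 - 2q^4) has coefficients 3,-2,1,1,-2 for degrees 0…4.
Finally multiplying by (1 + q + q^2), the product of all factors after the first has coefficients 3,1,2,0,0 for degrees 0…4.
[q^4] = 1·0 + 1·0 + 1·2 + 1·1 = 3.

3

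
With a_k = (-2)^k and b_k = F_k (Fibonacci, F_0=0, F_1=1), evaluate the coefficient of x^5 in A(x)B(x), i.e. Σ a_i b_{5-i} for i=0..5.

15

The convolution is the x^5 coefficient of A(x)B(x).
Σ = 1·5 − 2·3 + 4·2 − 8·1 + 16·1 − 32·0 = 15.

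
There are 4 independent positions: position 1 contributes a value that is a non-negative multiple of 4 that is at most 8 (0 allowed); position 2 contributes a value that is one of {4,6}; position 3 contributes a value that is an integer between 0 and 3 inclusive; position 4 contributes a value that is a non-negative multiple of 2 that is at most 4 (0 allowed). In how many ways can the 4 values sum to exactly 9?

5

The generating function for the choices is (1 + q^4 + q^8)·(q^4 + q^6)·(1 + q + q^2 + q^3)·(1 + q^2 + q^4); the count is [q^9].
(1 + q^4 + q^8) has coefficients 1,0,0,0,1,0,0,0,1 for degrees 0…8.
(q^4 + q^6) has coefficients 0,0,0,0,1,0,1,0,0,0 for degrees 0…9.
Multiplying by (1 + q + q^2 + q^3) gives running coefficients 0,0,0,0,1,1,2,2,1,1 for degrees 0…9.
Finally multiplying by (1 + q^2 + q^4), the product of all factors after the first has coefficients 0,0,0,0,1,1,3,3,4,4 for degrees 0…9.
[q^9] = 1·4 + 1·1 + 1·0 = 5.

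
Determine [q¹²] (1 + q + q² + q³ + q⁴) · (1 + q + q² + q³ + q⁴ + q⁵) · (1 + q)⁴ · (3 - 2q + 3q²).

80

(1 + q + q² + q³ + q⁴) has coefficients 1,1,1,1,1 for degrees 0…4.
(1 + q + q² + q³ + q⁴ + q⁵) has coefficients 1,1,1,1,1,1,0,0,0,0,0,0,0 for degrees 0…12.
Multiplying by (1 + q)⁴ gives running coefficients 1,5,11,15,16,16,15,11,5,1,0,0,0 for degrees 0…12.
Finally multiplying by (3 - 2q + 3q²), the product of all factors after the first has coefficients 3,13,26,38,51,61,61,51,38,26,13,3,0 for degrees 0…12.
[q¹²] = 1·0 + 1·3 + 1·13 + 1·26 + 1·38 = 80.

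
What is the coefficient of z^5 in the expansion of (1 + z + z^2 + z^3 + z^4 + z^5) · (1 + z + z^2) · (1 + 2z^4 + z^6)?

(1 + z + z^2 + z^3 + z^4 + z^5) has coefficients 1,1,1,1,1,1 for degrees 0…5.
(1 + z + z^2) has coefficients 1,1,1,0,0,0 for degrees 0…5.
Finally multiplying by (1 + 2z^4 + z^6), the product of all factors after the first has coefficients 1,1,1,0,2,2 for degrees 0…5.
[z^5] = 1·2 + 1·2 + 1·0 + 1·1 + 1·1 + 1·1 = 7.

7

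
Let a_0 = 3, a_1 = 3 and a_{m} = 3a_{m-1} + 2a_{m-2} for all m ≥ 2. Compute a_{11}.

1328883

The ordinary generating function has denominator 1 - 3t - 2t^2.
Iterating the recurrence: a_0,…,a_{11} = 3, 3, 15, 51, 183, 651, 2319, 8259, 29415, 104763, 373119, 1328883.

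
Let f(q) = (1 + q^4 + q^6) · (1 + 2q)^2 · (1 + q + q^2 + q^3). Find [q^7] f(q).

(1 + q^4 + q^6) has coefficients 1,0,0,0,1,0,1 for degrees 0…6.
(1 + 2q)^2 has coefficients 1,4,4,0,0,0,0,0 for degrees 0…7.
Finally multiplying by (1 + q + q^2 + q^3), the product of all factors after the first has coefficients 1,5,9,9,8,4,0,0 for degrees 0…7.
[q^7] = 1·0 + 1·9 + 1·5 = 14.

14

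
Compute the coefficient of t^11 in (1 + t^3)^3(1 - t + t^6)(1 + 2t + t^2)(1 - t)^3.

-14

(1 + t^3)^3 has coefficients 1,0,0,3,0,0,3,0,0,1 for degrees 0…9.
(1 - t + t^6) has coefficients 1,-1,0,0,0,0,1,0,0,0,0,0 for degrees 0…11.
Multiplying by (1 + 2t + t^2) gives running coefficients 1,1,-1,-1,0,0,1,2,1,0,0,0 for degrees 0…11.
Finally multiplying by (1 - t)^3, the product of all factors after the first has coefficients 1,-2,-1,4,-1,-2,2,-1,-2,2,1,-1 for degrees 0…11.
[t^11] = 1·(-1) + 3·(-2) + 3·(-2) + 1·(-1) = -14.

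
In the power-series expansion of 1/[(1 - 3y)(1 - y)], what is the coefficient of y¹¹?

265720

The denominator gives the recurrence a_n = 4a_(n−1) − 3a_(n−2) for n ≥ 2; the numerator fixes a_0 = 1, a_1 = 4.
Iterating: 1, 4, 13, 40, 121, 364, 1093, 3280, 9841, 29524, 88573, 265720, so a_11 = 265720.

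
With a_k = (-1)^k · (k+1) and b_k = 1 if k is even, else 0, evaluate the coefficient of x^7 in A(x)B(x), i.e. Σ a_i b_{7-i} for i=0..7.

-20

The convolution is the t^7 coefficient of A(t)B(t).
Σ = 1·0 − 2·1 + 3·0 − 4·1 + 5·0 − 6·1 + 7·0 − 8·1 = -20.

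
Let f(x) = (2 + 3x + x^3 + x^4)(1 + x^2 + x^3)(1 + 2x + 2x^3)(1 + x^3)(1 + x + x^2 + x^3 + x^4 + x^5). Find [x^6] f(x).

111

(2 + 3x + x^3 + x^4) has coefficients 2,3,0,1,1 for degrees 0…4.
(1 + x^2 + x^3) has coefficients 1,0,1,1,0,0,0 for degrees 0…6.
Multiplying by (1 + 2x + 2x^3) gives running coefficients 1,2,1,5,2,2,2 for degrees 0…6.
Multiplying by (1 + x^3) gives running coefficients 1,2,1,6,4,3,7 for degrees 0…6.
Finally multiplying by (1 + x + x^2 + x^3 + x^4 + x^5), the product of all factors after the first has coefficients 1,3,4,10,14,17,23 for degrees 0…6.
[x^6] = 2·23 + 3·17 + 1·10 + 1·4 = 111.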